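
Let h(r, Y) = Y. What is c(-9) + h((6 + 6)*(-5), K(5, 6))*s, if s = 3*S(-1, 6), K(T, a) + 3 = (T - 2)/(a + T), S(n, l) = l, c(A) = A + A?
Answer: -738/11 ≈ -67.091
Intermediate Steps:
c(A) = 2*A
K(T, a) = -3 + (-2 + T)/(T + a) (K(T, a) = -3 + (T - 2)/(a + T) = -3 + (-2 + T)/(T + a))
s = 18 (s = 3*6 = 18)
c(-9) + h((6 + 6)*(-5), K(5, 6))*s = 2*(-9) + ((-2 - 3*6 - 2*5)/(5 + 6))*18 = -18 + ((-2 - 18 - 10)/11)*18 = -18 + ((1/11)*(-30))*18 = -18 - 30/11*18 = -18 - 540/11 = -738/11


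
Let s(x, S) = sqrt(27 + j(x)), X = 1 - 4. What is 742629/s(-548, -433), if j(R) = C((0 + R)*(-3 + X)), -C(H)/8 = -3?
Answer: 247543*sqrt(51)/17 ≈ 1.0399e+5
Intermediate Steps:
X = -3
C(H) = 24 (C(H) = -8*(-3) = 24)
j(R) = 24
s(x, S) = sqrt(51) (s(x, S) = sqrt(27 + 24) = sqrt(51))
742629/s(-548, -433) = 742629/(sqrt(51)) = 742629*(sqrt(51)/51) = 247543*sqrt(51)/17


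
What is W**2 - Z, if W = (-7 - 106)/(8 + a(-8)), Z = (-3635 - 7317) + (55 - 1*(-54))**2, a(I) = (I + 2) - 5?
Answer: 4408/9 ≈ 489.78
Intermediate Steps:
a(I) = -3 + I (a(I) = (2 + I) - 5 = -3 + I)
Z = 929 (Z = -10952 + (55 + 54)**2 = -10952 + 109**2 = -10952 + 11881 = 929)
W = 113/3 (W = (-7 - 106)/(8 + (-3 - 8)) = -113/(8 - 11) = -113/(-3) = -113*(-1/3) = 113/3 ≈ 37.667)
W**2 - Z = (113/3)**2 - 1*929 = 12769/9 - 929 = 4408/9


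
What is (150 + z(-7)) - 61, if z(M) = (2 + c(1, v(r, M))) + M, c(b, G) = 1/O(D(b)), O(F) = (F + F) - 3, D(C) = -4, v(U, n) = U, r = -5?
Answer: 923/11 ≈ 83.909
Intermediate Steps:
O(F) = -3 + 2*F (O(F) = 2*F - 3 = -3 + 2*F)
c(b, G) = -1/11 (c(b, G) = 1/(-3 + 2*(-4)) = 1/(-3 - 8) = 1/(-11) = -1/11)
z(M) = 21/11 + M (z(M) = (2 - 1/11) + M = 21/11 + M)
(150 + z(-7)) - 61 = (150 + (21/11 - 7)) - 61 = (150 - 56/11) - 61 = 1594/11 - 61 = 923/11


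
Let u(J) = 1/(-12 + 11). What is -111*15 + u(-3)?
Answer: -1666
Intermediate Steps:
u(J) = -1 (u(J) = 1/(-1) = -1)
-111*15 + u(-3) = -111*15 - 1 = -1665 - 1 = -1666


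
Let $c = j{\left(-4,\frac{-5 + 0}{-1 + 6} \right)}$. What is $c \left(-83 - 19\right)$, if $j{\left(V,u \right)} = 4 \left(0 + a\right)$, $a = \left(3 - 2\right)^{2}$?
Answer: $-408$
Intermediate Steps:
$a = 1$ ($a = 1^{2} = 1$)
$j{\left(V,u \right)} = 4$ ($j{\left(V,u \right)} = 4 \left(0 + 1\right) = 4 \cdot 1 = 4$)
$c = 4$
$c \left(-83 - 19\right) = 4 \left(-83 - 19\right) = 4 \left(-102\right) = -408$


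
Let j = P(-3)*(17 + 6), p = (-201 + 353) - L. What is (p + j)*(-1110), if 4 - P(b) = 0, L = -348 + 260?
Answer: -368520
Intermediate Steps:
L = -88
P(b) = 4 (P(b) = 4 - 1*0 = 4 + 0 = 4)
p = 240 (p = (-201 + 353) - 1*(-88) = 152 + 88 = 240)
j = 92 (j = 4*(17 + 6) = 4*23 = 92)
(p + j)*(-1110) = (240 + 92)*(-1110) = 332*(-1110) = -368520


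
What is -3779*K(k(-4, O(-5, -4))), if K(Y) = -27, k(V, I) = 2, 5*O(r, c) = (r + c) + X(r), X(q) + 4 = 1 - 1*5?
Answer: 102033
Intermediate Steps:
X(q) = -8 (X(q) = -4 + (1 - 1*5) = -4 + (1 - 5) = -4 - 4 = -8)
O(r, c) = -8/5 + c/5 + r/5 (O(r, c) = ((r + c) - 8)/5 = ((c + r) - 8)/5 = (-8 + c + r)/5 = -8/5 + c/5 + r/5)
-3779*K(k(-4, O(-5, -4))) = -3779*(-27) = 102033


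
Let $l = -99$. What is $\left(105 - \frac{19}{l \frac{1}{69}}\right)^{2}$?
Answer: $\frac{15225604}{1089} \approx 13981.0$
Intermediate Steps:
$\left(105 - \frac{19}{l \frac{1}{69}}\right)^{2} = \left(105 - \frac{19}{\left(-99\right) \frac{1}{69}}\right)^{2} = \left(105 - \frac{19}{- \frac{33}{23}}\right)^{2} = \left(105 - - \frac{437}{33}\right)^{2} = \left(105 + \frac{437}{33}\right)^{2} = \left(\frac{3902}{33}\right)^{2} = \frac{15225604}{1089}$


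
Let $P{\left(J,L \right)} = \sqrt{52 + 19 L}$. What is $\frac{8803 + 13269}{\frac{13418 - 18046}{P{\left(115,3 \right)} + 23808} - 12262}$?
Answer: $- \frac{38352672939849212}{21306992157763695} - \frac{25537304 \sqrt{109}}{21306992157763695} \approx -1.8$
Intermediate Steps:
$\frac{8803 + 13269}{\frac{13418 - 18046}{P{\left(115,3 \right)} + 23808} - 12262} = \frac{8803 + 13269}{\frac{13418 - 18046}{\sqrt{52 + 19 \cdot 3} + 23808} - 12262} = \frac{22072}{- \frac{4628}{\sqrt{52 + 57} + 23808} - 12262} = \frac{22072}{- \frac{4628}{\sqrt{109} + 23808} - 12262} = \frac{22072}{- \frac{4628}{23808 + \sqrt{109}} - 12262} = \frac{22072}{-12262 - \frac{4628}{23808 + \sqrt{109}}}$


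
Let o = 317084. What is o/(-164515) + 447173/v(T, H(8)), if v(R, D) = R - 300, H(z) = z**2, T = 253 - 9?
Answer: -73584422799/9212840 ≈ -7987.2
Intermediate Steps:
T = 244
v(R, D) = -300 + R
o/(-164515) + 447173/v(T, H(8)) = 317084/(-164515) + 447173/(-300 + 244) = 317084*(-1/164515) + 447173/(-56) = -317084/164515 + 447173*(-1/56) = -317084/164515 - 447173/56 = -73584422799/9212840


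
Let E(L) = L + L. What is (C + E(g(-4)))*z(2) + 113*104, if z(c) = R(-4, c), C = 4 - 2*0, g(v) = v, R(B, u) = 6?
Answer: 11728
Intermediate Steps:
C = 4 (C = 4 + 0 = 4)
E(L) = 2*L
z(c) = 6
(C + E(g(-4)))*z(2) + 113*104 = (4 + 2*(-4))*6 + 113*104 = (4 - 8)*6 + 11752 = -4*6 + 11752 = -24 + 11752 = 11728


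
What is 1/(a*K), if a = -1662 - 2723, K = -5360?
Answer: 1/23503600 ≈ 4.2547e-8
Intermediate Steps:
a = -4385
1/(a*K) = 1/(-4385*(-5360)) = -1/4385*(-1/5360) = 1/23503600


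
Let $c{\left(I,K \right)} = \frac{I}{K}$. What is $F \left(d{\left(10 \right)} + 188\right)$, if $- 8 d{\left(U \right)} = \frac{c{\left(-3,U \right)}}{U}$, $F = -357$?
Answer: $- \frac{53693871}{800} \approx -67117.0$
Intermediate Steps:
$d{\left(U \right)} = \frac{3}{8 U^{2}}$ ($d{\left(U \right)} = - \frac{- \frac{3}{U} \frac{1}{U}}{8} = - \frac{\left(-3\right) \frac{1}{U^{2}}}{8} = \frac{3}{8 U^{2}}$)
$F \left(d{\left(10 \right)} + 188\right) = - 357 \left(\frac{3}{8 \cdot 100} + 188\right) = - 357 \left(\frac{3}{8} \cdot \frac{1}{100} + 188\right) = - 357 \left(\frac{3}{800} + 188\right) = \left(-357\right) \frac{150403}{800} = - \frac{53693871}{800}$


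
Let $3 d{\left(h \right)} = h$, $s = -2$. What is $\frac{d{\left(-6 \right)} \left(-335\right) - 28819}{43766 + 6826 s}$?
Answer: $- \frac{9383}{10038} \approx -0.93475$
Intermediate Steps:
$d{\left(h \right)} = \frac{h}{3}$
$\frac{d{\left(-6 \right)} \left(-335\right) - 28819}{43766 + 6826 s} = \frac{\frac{1}{3} \left(-6\right) \left(-335\right) - 28819}{43766 + 6826 \left(-2\right)} = \frac{\left(-2\right) \left(-335\right) - 28819}{43766 - 13652} = \frac{670 - 28819}{30114} = \left(-28149\right) \frac{1}{30114} = - \frac{9383}{10038}$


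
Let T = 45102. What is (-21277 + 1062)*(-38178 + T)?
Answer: -139968660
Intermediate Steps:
(-21277 + 1062)*(-38178 + T) = (-21277 + 1062)*(-38178 + 45102) = -20215*6924 = -139968660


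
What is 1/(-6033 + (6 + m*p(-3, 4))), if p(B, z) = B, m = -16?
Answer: -1/5979 ≈ -0.00016725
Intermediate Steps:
1/(-6033 + (6 + m*p(-3, 4))) = 1/(-6033 + (6 - 16*(-3))) = 1/(-6033 + (6 + 48)) = 1/(-6033 + 54) = 1/(-5979) = -1/5979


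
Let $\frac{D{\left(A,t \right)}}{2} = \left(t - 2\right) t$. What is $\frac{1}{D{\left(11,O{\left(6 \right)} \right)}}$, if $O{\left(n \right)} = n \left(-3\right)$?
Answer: $\frac{1}{720} \approx 0.0013889$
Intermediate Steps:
$O{\left(n \right)} = - 3 n$
$D{\left(A,t \right)} = 2 t \left(-2 + t\right)$ ($D{\left(A,t \right)} = 2 \left(t - 2\right) t = 2 \left(-2 + t\right) t = 2 t \left(-2 + t\right)$)
$\frac{1}{D{\left(11,O{\left(6 \right)} \right)}} = \frac{1}{2 \left(\left(-3\right) 6\right) \left(-2 - 18\right)} = \frac{1}{2 \left(-18\right) \left(-2 - 18\right)} = \frac{1}{2 \left(-18\right) \left(-20\right)} = \frac{1}{720}$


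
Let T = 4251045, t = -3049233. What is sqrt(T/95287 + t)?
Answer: I*sqrt(27685448593438062)/95287 ≈ 1746.2*I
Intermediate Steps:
sqrt(T/95287 + t) = sqrt(4251045/95287 - 3049233) = sqrt(-290548013826/95287) = I*sqrt(27685448593438062)/95287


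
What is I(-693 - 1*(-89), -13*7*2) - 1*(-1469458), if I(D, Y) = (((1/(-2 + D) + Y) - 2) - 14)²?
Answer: 554035238209/367236 ≈ 1.5087e+6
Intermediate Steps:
I(D, Y) = (-16 + Y + 1/(-2 + D))² (I(D, Y) = (((Y + 1/(-2 + D)) - 2) - 14)² = ((-2 + Y + 1/(-2 + D)) - 14)² = (-16 + Y + 1/(-2 + D))²)
I(-693 - 1*(-89), -13*7*2) - 1*(-1469458) = (33 - 16*(-693 - 1*(-89)) - 2*(-13*7)*2 + (-693 - 1*(-89))*(-13*7*2))²/(-2 + (-693 - 1*(-89)))² - 1*(-1469458) = (33 - 16*(-693 + 89) - (-182)*2 + (-693 + 89)*(-91*2))²/(-2 + (-693 + 89))² + 1469458 = (33 - 16*(-604) - 2*(-182) - 604*(-182))²/(-2 - 604)² + 1469458 = (33 + 9664 + 364 + 109928)²/(-606)² + 1469458 = (1/367236)*119989² + 1469458 = (1/367236)*14397360121 + 1469458 = 14397360121/367236 + 1469458 = 554035238209/367236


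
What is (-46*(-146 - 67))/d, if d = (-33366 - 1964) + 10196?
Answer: -23/59 ≈ -0.38983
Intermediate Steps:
d = -25134 (d = -35330 + 10196 = -25134)
(-46*(-146 - 67))/d = -46*(-146 - 67)/(-25134) = -46*(-213)*(-1/25134) = 9798*(-1/25134) = -23/59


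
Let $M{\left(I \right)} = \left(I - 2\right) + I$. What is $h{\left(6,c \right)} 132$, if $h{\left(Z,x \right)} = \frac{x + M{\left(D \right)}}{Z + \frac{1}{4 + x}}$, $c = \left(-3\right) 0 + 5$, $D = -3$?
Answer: $- \frac{324}{5} \approx -64.8$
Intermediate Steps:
$c = 5$ ($c = 0 + 5 = 5$)
$M{\left(I \right)} = -2 + 2 I$ ($M{\left(I \right)} = \left(-2 + I\right) + I = -2 + 2 I$)
$h{\left(Z,x \right)} = \frac{-8 + x}{Z + \frac{1}{4 + x}}$ ($h{\left(Z,x \right)} = \frac{x + \left(-2 + 2 \left(-3\right)\right)}{Z + \frac{1}{4 + x}} = \frac{x - 8}{Z + \frac{1}{4 + x}} = \frac{-8 + x}{Z + \frac{1}{4 + x}}$)
$h{\left(6,c \right)} 132 = \frac{-32 + 5^{2} - 20}{1 + 4 \cdot 6 + 6 \cdot 5} \cdot 132 = \frac{-32 + 25 - 20}{1 + 24 + 30} \cdot 132 = \frac{1}{55} \left(-27\right) 132 = \left(- \frac{27}{55}\right) 132 = - \frac{324}{5}$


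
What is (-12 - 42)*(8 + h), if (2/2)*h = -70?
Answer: 3348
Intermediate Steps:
h = -70
(-12 - 42)*(8 + h) = (-12 - 42)*(8 - 70) = -54*(-62) = 3348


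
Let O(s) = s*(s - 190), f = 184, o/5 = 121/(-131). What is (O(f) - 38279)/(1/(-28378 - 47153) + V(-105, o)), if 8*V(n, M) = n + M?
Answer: 389677495863/135578276 ≈ 2874.2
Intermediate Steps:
o = -605/131 (o = 5*(121/(-131)) = 5*(121*(-1/131)) = 5*(-121/131) = -605/131 ≈ -4.6183)
O(s) = s*(-190 + s)
V(n, M) = M/8 + n/8 (V(n, M) = (n + M)/8 = (M + n)/8 = M/8 + n/8)
(O(f) - 38279)/(1/(-28378 - 47153) + V(-105, o)) = (184*(-190 + 184) - 38279)/(1/(-28378 - 47153) + ((⅛)*(-605/131) + (⅛)*(-105))) = (184*(-6) - 38279)/(1/(-75531) + (-605/1048 - 105/8)) = (-1104 - 38279)/(-1/75531 - 1795/131) = -39383/(-135578276/9894561) = -39383*(-9894561/135578276) = 389677495863/135578276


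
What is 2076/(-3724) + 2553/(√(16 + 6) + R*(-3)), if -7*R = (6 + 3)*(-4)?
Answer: -901193721/4927783 - 125097*√22/10586 ≈ -238.31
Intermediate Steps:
R = 36/7 (R = -(6 + 3)*(-4)/7 = -9*(-4)/7 = -⅐*(-36) = 36/7 ≈ 5.1429)
2076/(-3724) + 2553/(√(16 + 6) + R*(-3)) = 2076/(-3724) + 2553/(√(16 + 6) + (36/7)*(-3)) = 2076*(-1/3724) + 2553/(√22 - 108/7) = -519/931 + 2553/(-108/7 + √22)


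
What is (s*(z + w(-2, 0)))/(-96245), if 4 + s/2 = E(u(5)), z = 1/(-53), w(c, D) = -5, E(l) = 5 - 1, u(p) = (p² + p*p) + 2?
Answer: 0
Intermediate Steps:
u(p) = 2 + 2*p² (u(p) = (p² + p²) + 2 = 2*p² + 2 = 2 + 2*p²)
E(l) = 4
z = -1/53 ≈ -0.018868
s = 0 (s = -8 + 2*4 = -8 + 8 = 0)
(s*(z + w(-2, 0)))/(-96245) = (0*(-1/53 - 5))/(-96245) = (0*(-266/53))*(-1/96245) = 0*(-1/96245) = 0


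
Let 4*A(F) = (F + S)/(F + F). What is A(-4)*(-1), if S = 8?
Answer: ⅛ ≈ 0.12500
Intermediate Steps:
A(F) = (8 + F)/(8*F) (A(F) = ((F + 8)/(F + F))/4 = ((8 + F)/((2*F)))/4 = ((8 + F)*(1/(2*F)))/4 = ((8 + F)/(2*F))/4 = (8 + F)/(8*F))
A(-4)*(-1) = ((⅛)*(8 - 4)/(-4))*(-1) = ((⅛)*(-¼)*4)*(-1) = -⅛*(-1) = ⅛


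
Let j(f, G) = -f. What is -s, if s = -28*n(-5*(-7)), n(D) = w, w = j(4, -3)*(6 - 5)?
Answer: -112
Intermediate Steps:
w = -4 (w = (-1*4)*(6 - 5) = -4*1 = -4)
n(D) = -4
s = 112 (s = -28*(-4) = 112)
-s = -1*112 = -112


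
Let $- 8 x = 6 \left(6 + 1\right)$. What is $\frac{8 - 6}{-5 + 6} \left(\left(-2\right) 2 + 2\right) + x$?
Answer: $- \frac{37}{4} \approx -9.25$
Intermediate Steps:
$x = - \frac{21}{4}$ ($x = - \frac{6 \left(6 + 1\right)}{8} = - \frac{6 \cdot 7}{8} = \left(- \frac{1}{8}\right) 42 = - \frac{21}{4} \approx -5.25$)
$\frac{8 - 6}{-5 + 6} \left(\left(-2\right) 2 + 2\right) + x = \frac{8 - 6}{-5 + 6} \left(\left(-2\right) 2 + 2\right) - \frac{21}{4} = \frac{2}{1} \left(-4 + 2\right) - \frac{21}{4} = 2 \cdot 1 \left(-2\right) - \frac{21}{4} = 2 \left(-2\right) - \frac{21}{4} = -4 - \frac{21}{4} = - \frac{37}{4}$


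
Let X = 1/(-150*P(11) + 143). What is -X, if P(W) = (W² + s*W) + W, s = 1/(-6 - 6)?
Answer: 2/39039 ≈ 5.1231e-5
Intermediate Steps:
s = -1/12 (s = 1/(-12) = -1/12 ≈ -0.083333)
P(W) = W² + 11*W/12 (P(W) = (W² - W/12) + W = W² + 11*W/12)
X = -2/39039 (X = 1/(-25*11*(11 + 12*11)/2 + 143) = 1/(-25*11*(11 + 132)/2 + 143) = 1/(-25*11*143/2 + 143) = 1/(-150*1573/12 + 143) = 1/(-39325/2 + 143) = 1/(-39039/2) = -2/39039 ≈ -5.1231e-5)
-X = -1*(-2/39039) = 2/39039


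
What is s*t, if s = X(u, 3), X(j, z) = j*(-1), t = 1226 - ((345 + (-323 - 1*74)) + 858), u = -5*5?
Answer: 10500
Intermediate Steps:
u = -25
t = 420 (t = 1226 - ((345 + (-323 - 74)) + 858) = 1226 - ((345 - 397) + 858) = 1226 - (-52 + 858) = 1226 - 1*806 = 1226 - 806 = 420)
X(j, z) = -j
s = 25 (s = -1*(-25) = 25)
s*t = 25*420 = 10500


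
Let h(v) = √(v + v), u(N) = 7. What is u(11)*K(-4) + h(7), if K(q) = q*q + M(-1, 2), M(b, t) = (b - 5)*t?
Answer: 28 + √14 ≈ 31.742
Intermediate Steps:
M(b, t) = t*(-5 + b) (M(b, t) = (-5 + b)*t = t*(-5 + b))
h(v) = √2*√v (h(v) = √(2*v) = √2*√v)
K(q) = -12 + q² (K(q) = q*q + 2*(-5 - 1) = q² + 2*(-6) = q² - 12 = -12 + q²)
u(11)*K(-4) + h(7) = 7*(-12 + (-4)²) + √2*√7 = 7*(-12 + 16) + √14 = 7*4 + √14 = 28 + √14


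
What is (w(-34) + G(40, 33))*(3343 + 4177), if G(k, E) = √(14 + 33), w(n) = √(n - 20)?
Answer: 7520*√47 + 22560*I*√6 ≈ 51555.0 + 55261.0*I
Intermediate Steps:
w(n) = √(-20 + n)
G(k, E) = √47
(w(-34) + G(40, 33))*(3343 + 4177) = (√(-20 - 34) + √47)*(3343 + 4177) = (√(-54) + √47)*7520 = (3*I*√6 + √47)*7520 = (√47 + 3*I*√6)*7520 = 7520*√47 + 22560*I*√6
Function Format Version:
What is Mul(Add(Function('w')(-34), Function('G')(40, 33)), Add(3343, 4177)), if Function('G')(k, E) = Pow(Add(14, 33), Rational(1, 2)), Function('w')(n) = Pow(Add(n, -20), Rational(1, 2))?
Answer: Add(Mul(7520, Pow(47, Rational(1, 2))), Mul(22560, I, Pow(6, Rational(1, 2)))) ≈ Add(51555., Mul(55261., I))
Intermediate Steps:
Function('w')(n) = Pow(Add(-20, n), Rational(1, 2))
Function('G')(k, E) = Pow(47, Rational(1, 2))
Mul(Add(Function('w')(-34), Function('G')(40, 33)), Add(3343, 4177)) = Mul(Add(Pow(Add(-20, -34), Rational(1, 2)), Pow(47, Rational(1, 2))), Add(3343, 4177)) = Mul(Add(Pow(-54, Rational(1, 2)), Pow(47, Rational(1, 2))), 7520) = Mul(Add(Mul(3, I, Pow(6, Rational(1, 2))), Pow(47, Rational(1, 2))), 7520) = Mul(Add(Pow(47, Rational(1, 2)), Mul(3, I, Pow(6, Rational(1, 2)))), 7520) = Add(Mul(7520, Pow(47, Rational(1, 2))), Mul(22560, I, Pow(6, Rational(1, 2))))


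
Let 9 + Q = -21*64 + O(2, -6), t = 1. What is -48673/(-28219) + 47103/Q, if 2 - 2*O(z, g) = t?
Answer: -2526738649/76332395 ≈ -33.102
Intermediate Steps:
O(z, g) = ½ (O(z, g) = 1 - ½*1 = 1 - ½ = ½)
Q = -2705/2 (Q = -9 + (-21*64 + ½) = -9 + (-1344 + ½) = -9 - 2687/2 = -2705/2 ≈ -1352.5)
-48673/(-28219) + 47103/Q = -48673/(-28219) + 47103/(-2705/2) = -48673*(-1/28219) + 47103*(-2/2705) = 48673/28219 - 94206/2705 = -2526738649/76332395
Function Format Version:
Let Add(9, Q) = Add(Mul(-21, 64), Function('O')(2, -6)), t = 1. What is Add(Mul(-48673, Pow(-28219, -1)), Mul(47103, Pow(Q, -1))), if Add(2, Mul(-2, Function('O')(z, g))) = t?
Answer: Rational(-2526738649, 76332395) ≈ -33.102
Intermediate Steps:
Function('O')(z, g) = Rational(1, 2) (Function('O')(z, g) = Add(1, Mul(Rational(-1, 2), 1)) = Add(1, Rational(-1, 2)) = Rational(1, 2))
Q = Rational(-2705, 2) (Q = Add(-9, Add(Mul(-21, 64), Rational(1, 2))) = Add(-9, Add(-1344, Rational(1, 2))) = Add(-9, Rational(-2687, 2)) = Rational(-2705, 2) ≈ -1352.5)
Add(Mul(-48673, Pow(-28219, -1)), Mul(47103, Pow(Q, -1))) = Add(Mul(-48673, Pow(-28219, -1)), Mul(47103, Pow(Rational(-2705, 2), -1))) = Add(Mul(-48673, Rational(-1, 28219)), Mul(47103, Rational(-2, 2705))) = Add(Rational(48673, 28219), Rational(-94206, 2705)) = Rational(-2526738649, 76332395)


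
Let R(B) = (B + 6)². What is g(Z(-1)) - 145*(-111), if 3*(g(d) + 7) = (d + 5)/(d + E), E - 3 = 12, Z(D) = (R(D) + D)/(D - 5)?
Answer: 530905/33 ≈ 16088.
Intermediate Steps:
R(B) = (6 + B)²
Z(D) = (D + (6 + D)²)/(-5 + D) (Z(D) = ((6 + D)² + D)/(D - 5) = (D + (6 + D)²)/(-5 + D))
E = 15 (E = 3 + 12 = 15)
g(d) = -7 + (5 + d)/(3*(15 + d)) (g(d) = -7 + ((d + 5)/(d + 15))/3 = -7 + ((5 + d)/(15 + d))/3 = -7 + (5 + d)/(3*(15 + d)))
g(Z(-1)) - 145*(-111) = 10*(-31 - 2*(-1 + (6 - 1)²)/(-5 - 1))/(3*(15 + (-1 + (6 - 1)²)/(-5 - 1))) - 145*(-111) = 10*(-31 - 2*(-1 + 5²)/(-6))/(3*(15 + (-1 + 5²)/(-6))) + 16095 = 10*(-31 - (-1)*(-1 + 25)/3)/(3*(15 - (-1 + 25)/6)) + 16095 = 10*(-31 - (-1)*24/3)/(3*(15 - ⅙*24)) + 16095 = 10*(-31 - 2*(-4))/(3*(15 - 4)) + 16095 = (10/3)*(-31 + 8)/11 + 16095 = (10/3)*(1/11)*(-23) + 16095 = -230/33 + 16095 = 530905/33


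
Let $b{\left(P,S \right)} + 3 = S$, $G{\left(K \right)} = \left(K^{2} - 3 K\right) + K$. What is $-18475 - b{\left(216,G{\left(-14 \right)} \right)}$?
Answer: $-18696$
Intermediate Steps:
$G{\left(K \right)} = K^{2} - 2 K$
$b{\left(P,S \right)} = -3 + S$
$-18475 - b{\left(216,G{\left(-14 \right)} \right)} = -18475 - \left(-3 - 14 \left(-2 - 14\right)\right) = -18475 - \left(-3 - -224\right) = -18475 - \left(-3 + 224\right) = -18475 - 221 = -18696$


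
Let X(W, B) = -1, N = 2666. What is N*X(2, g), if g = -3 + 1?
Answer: -2666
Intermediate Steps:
g = -2
N*X(2, g) = 2666*(-1) = -2666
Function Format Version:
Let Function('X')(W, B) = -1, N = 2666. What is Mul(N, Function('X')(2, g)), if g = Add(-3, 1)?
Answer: -2666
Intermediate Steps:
g = -2
Mul(N, Function('X')(2, g)) = Mul(2666, -1) = -2666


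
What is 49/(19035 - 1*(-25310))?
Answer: 1/905 ≈ 0.0011050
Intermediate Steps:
49/(19035 - 1*(-25310)) = 49/(19035 + 25310) = 49/44345 = (1/44345)*49 = 1/905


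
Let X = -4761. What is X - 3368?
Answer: -8129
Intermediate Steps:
X - 3368 = -4761 - 3368 = -8129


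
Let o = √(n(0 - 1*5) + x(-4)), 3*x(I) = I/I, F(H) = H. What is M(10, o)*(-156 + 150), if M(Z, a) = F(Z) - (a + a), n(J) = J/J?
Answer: -60 + 8*√3 ≈ -46.144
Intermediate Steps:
n(J) = 1
x(I) = ⅓ (x(I) = (I/I)/3 = (⅓)*1 = ⅓)
o = 2*√3/3 (o = √(1 + ⅓) = √(4/3) = 2*√3/3 ≈ 1.1547)
M(Z, a) = Z - 2*a (M(Z, a) = Z - (a + a) = Z - 2*a)
M(10, o)*(-156 + 150) = (10 - 4*√3/3)*(-156 + 150) = (10 - 4*√3/3)*(-6) = -60 + 8*√3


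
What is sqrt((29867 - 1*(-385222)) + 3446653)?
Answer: sqrt(3861742) ≈ 1965.1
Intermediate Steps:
sqrt((29867 - 1*(-385222)) + 3446653) = sqrt((29867 + 385222) + 3446653) = sqrt(415089 + 3446653) = sqrt(3861742)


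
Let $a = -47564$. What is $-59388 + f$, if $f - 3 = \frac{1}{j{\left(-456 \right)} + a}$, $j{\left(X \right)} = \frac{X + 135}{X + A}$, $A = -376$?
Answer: $- \frac{2350038270727}{39572927} \approx -59385.0$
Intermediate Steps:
$j{\left(X \right)} = \frac{135 + X}{-376 + X}$ ($j{\left(X \right)} = \frac{X + 135}{X - 376} = \frac{135 + X}{-376 + X}$)
$f = \frac{118717949}{39572927}$ ($f = 3 + \frac{1}{\frac{135 - 456}{-376 - 456} - 47564} = 3 + \frac{1}{\frac{1}{-832} \left(-321\right) - 47564} = 3 + \frac{1}{\left(- \frac{1}{832}\right) \left(-321\right) - 47564} = 3 + \frac{1}{\frac{321}{832} - 47564} = 3 + \frac{1}{- \frac{39572927}{832}} = 3 - \frac{832}{39572927} = \frac{118717949}{39572927} \approx 3.0$)
$-59388 + f = -59388 + \frac{118717949}{39572927} = - \frac{2350038270727}{39572927}$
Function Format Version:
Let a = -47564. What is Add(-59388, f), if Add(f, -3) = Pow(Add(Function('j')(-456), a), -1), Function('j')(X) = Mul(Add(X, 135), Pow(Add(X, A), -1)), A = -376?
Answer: Rational(-2350038270727, 39572927) ≈ -59385.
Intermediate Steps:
Function('j')(X) = Mul(Pow(Add(-376, X), -1), Add(135, X)) (Function('j')(X) = Mul(Add(X, 135), Pow(Add(X, -376), -1)) = Mul(Add(135, X), Pow(Add(-376, X), -1)) = Mul(Pow(Add(-376, X), -1), Add(135, X)))
f = Rational(118717949, 39572927) (f = Add(3, Pow(Add(Mul(Pow(Add(-376, -456), -1), Add(135, -456)), -47564), -1)) = Add(3, Pow(Add(Mul(Pow(-832, -1), -321), -47564), -1)) = Add(3, Pow(Add(Mul(Rational(-1, 832), -321), -47564), -1)) = Add(3, Pow(Add(Rational(321, 832), -47564), -1)) = Add(3, Pow(Rational(-39572927, 832), -1)) = Add(3, Rational(-832, 39572927)) = Rational(118717949, 39572927) ≈ 3.0000)
Add(-59388, f) = Add(-59388, Rational(118717949, 39572927)) = Rational(-2350038270727, 39572927)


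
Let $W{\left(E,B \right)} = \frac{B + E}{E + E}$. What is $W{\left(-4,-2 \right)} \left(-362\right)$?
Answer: $- \frac{543}{2} \approx -271.5$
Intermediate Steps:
$W{\left(E,B \right)} = \frac{B + E}{2 E}$
$W{\left(-4,-2 \right)} \left(-362\right) = \frac{-2 - 4}{2 \left(-4\right)} \left(-362\right) = \frac{1}{2} \left(- \frac{1}{4}\right) \left(-6\right) \left(-362\right) = \frac{3}{4} \left(-362\right) = - \frac{543}{2}$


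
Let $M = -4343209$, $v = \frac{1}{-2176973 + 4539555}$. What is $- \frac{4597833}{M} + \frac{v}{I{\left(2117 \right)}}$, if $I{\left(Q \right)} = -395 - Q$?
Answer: $\frac{27287246797489463}{25776102762962656} \approx 1.0586$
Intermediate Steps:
$v = \frac{1}{2362582} \approx 4.2327 \cdot 10^{-7}$
$- \frac{4597833}{M} + \frac{v}{I{\left(2117 \right)}} = - \frac{4597833}{-4343209} + \frac{1}{2362582 \left(-395 - 2117\right)} = \left(-4597833\right) \left(- \frac{1}{4343209}\right) + \frac{1}{2362582 \left(-395 - 2117\right)} = \frac{4597833}{4343209} + \frac{1}{2362582 \left(-2512\right)} = \frac{4597833}{4343209} + \frac{1}{2362582} \left(- \frac{1}{2512}\right) = \frac{4597833}{4343209} - \frac{1}{5934805984} = \frac{27287246797489463}{25776102762962656}$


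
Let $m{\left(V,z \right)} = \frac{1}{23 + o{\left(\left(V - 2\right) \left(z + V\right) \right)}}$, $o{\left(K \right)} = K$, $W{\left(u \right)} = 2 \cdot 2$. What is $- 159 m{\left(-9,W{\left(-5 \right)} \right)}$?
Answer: $- \frac{53}{26} \approx -2.0385$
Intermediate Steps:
$W{\left(u \right)} = 4$
$m{\left(V,z \right)} = \frac{1}{23 + \left(-2 + V\right) \left(V + z\right)}$ ($m{\left(V,z \right)} = \frac{1}{23 + \left(V - 2\right) \left(z + V\right)} = \frac{1}{23 + \left(-2 + V\right) \left(V + z\right)}$)
$- 159 m{\left(-9,W{\left(-5 \right)} \right)} = - \frac{159}{23 + \left(-9\right)^{2} - -18 - 8 - 36} = - \frac{159}{23 + 81 + 18 - 8 - 36} = - \frac{159}{78} = \left(-159\right) \frac{1}{78} = - \frac{53}{26}$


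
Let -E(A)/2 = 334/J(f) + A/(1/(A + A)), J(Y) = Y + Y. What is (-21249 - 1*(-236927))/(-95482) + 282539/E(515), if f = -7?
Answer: -895229608267/354523042806 ≈ -2.5252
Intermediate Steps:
J(Y) = 2*Y
E(A) = 334/7 - 4*A² (E(A) = -2*(334/((2*(-7))) + A/(1/(A + A))) = -2*(334/(-14) + A/(1/(2*A))) = -2*(334*(-1/14) + A/((1/(2*A)))) = -2*(-167/7 + A*(2*A)) = -2*(-167/7 + 2*A²) = 334/7 - 4*A²)
(-21249 - 1*(-236927))/(-95482) + 282539/E(515) = (-21249 - 1*(-236927))/(-95482) + 282539/(334/7 - 4*515²) = (-21249 + 236927)*(-1/95482) + 282539/(334/7 - 4*265225) = 215678*(-1/95482) + 282539/(334/7 - 1060900) = -107839/47741 + 282539/(-7425966/7) = -107839/47741 + 282539*(-7/7425966) = -107839/47741 - 1977773/7425966 = -895229608267/354523042806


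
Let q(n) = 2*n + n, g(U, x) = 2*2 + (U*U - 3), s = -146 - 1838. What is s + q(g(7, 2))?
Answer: -1834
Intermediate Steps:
s = -1984
g(U, x) = 1 + U**2 (g(U, x) = 4 + (U**2 - 3) = 4 + (-3 + U**2) = 1 + U**2)
q(n) = 3*n
s + q(g(7, 2)) = -1984 + 3*(1 + 7**2) = -1984 + 3*(1 + 49) = -1984 + 3*50 = -1984 + 150 = -1834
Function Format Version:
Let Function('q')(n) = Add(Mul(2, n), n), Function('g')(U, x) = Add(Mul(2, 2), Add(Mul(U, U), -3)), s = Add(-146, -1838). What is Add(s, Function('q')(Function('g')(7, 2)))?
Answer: -1834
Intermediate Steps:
s = -1984
Function('g')(U, x) = Add(1, Pow(U, 2)) (Function('g')(U, x) = Add(4, Add(Pow(U, 2), -3)) = Add(4, Add(-3, Pow(U, 2))) = Add(1, Pow(U, 2)))
Function('q')(n) = Mul(3, n)
Add(s, Function('q')(Function('g')(7, 2))) = Add(-1984, Mul(3, Add(1, Pow(7, 2)))) = Add(-1984, Mul(3, Add(1, 49))) = Add(-1984, Mul(3, 50)) = Add(-1984, 150) = -1834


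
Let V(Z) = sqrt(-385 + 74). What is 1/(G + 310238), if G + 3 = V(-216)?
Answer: 310235/96245755536 - I*sqrt(311)/96245755536 ≈ 3.2234e-6 - 1.8323e-10*I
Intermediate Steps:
V(Z) = I*sqrt(311) (V(Z) = sqrt(-311) = I*sqrt(311))
G = -3 + I*sqrt(311) ≈ -3.0 + 17.635*I
1/(G + 310238) = 1/((-3 + I*sqrt(311)) + 310238) = 1/(310235 + I*sqrt(311))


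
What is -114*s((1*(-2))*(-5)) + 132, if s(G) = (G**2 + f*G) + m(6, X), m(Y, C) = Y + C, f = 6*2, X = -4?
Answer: -25176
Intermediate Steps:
f = 12
m(Y, C) = C + Y
s(G) = 2 + G**2 + 12*G (s(G) = (G**2 + 12*G) + (-4 + 6) = (G**2 + 12*G) + 2 = 2 + G**2 + 12*G)
-114*s((1*(-2))*(-5)) + 132 = -114*(2 + ((1*(-2))*(-5))**2 + 12*((1*(-2))*(-5))) + 132 = -114*(2 + (-2*(-5))**2 + 12*(-2*(-5))) + 132 = -114*(2 + 10**2 + 12*10) + 132 = -114*(2 + 100 + 120) + 132 = -114*222 + 132 = -25308 + 132 = -25176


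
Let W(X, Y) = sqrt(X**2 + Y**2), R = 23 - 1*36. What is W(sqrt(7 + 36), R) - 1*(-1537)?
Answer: 1537 + 2*sqrt(53) ≈ 1551.6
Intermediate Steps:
R = -13 (R = 23 - 36 = -13)
W(sqrt(7 + 36), R) - 1*(-1537) = sqrt((sqrt(7 + 36))**2 + (-13)**2) - 1*(-1537) = sqrt((sqrt(43))**2 + 169) + 1537 = sqrt(43 + 169) + 1537 = sqrt(212) + 1537 = 2*sqrt(53) + 1537 = 1537 + 2*sqrt(53)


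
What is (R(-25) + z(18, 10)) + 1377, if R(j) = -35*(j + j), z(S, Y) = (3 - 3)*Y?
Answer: 3127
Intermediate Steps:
z(S, Y) = 0 (z(S, Y) = 0*Y = 0)
R(j) = -70*j
(R(-25) + z(18, 10)) + 1377 = (-70*(-25) + 0) + 1377 = (1750 + 0) + 1377 = 1750 + 1377 = 3127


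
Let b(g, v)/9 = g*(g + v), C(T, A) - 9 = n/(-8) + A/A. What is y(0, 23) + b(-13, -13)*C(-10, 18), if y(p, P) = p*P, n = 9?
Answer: 107991/4 ≈ 26998.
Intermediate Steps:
C(T, A) = 71/8 (C(T, A) = 9 + (9/(-8) + A/A) = 9 + (9*(-1/8) + 1) = 9 + (-9/8 + 1) = 9 - 1/8 = 71/8)
y(p, P) = P*p
b(g, v) = 9*g*(g + v) (b(g, v) = 9*(g*(g + v)) = 9*g*(g + v))
y(0, 23) + b(-13, -13)*C(-10, 18) = 23*0 + (9*(-13)*(-13 - 13))*(71/8) = 0 + (9*(-13)*(-26))*(71/8) = 0 + 3042*(71/8) = 0 + 107991/4 = 107991/4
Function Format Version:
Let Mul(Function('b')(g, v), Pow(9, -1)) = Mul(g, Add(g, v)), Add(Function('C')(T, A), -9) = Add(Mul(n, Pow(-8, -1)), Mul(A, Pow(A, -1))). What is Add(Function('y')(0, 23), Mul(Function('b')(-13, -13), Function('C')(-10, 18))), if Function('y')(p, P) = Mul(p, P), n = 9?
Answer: Rational(107991, 4) ≈ 26998.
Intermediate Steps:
Function('C')(T, A) = Rational(71, 8) (Function('C')(T, A) = Add(9, Add(Mul(9, Pow(-8, -1)), Mul(A, Pow(A, -1)))) = Add(9, Add(Mul(9, Rational(-1, 8)), 1)) = Add(9, Add(Rational(-9, 8), 1)) = Add(9, Rational(-1, 8)) = Rational(71, 8))
Function('y')(p, P) = Mul(P, p)
Function('b')(g, v) = Mul(9, g, Add(g, v)) (Function('b')(g, v) = Mul(9, Mul(g, Add(g, v))) = Mul(9, g, Add(g, v)))
Add(Function('y')(0, 23), Mul(Function('b')(-13, -13), Function('C')(-10, 18))) = Add(Mul(23, 0), Mul(Mul(9, -13, Add(-13, -13)), Rational(71, 8))) = Add(0, Mul(Mul(9, -13, -26), Rational(71, 8))) = Add(0, Mul(3042, Rational(71, 8))) = Add(0, Rational(107991, 4)) = Rational(107991, 4)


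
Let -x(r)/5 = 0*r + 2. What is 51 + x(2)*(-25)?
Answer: 301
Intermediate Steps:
x(r) = -10 (x(r) = -5*(0*r + 2) = -5*(0 + 2) = -5*2 = -10)
51 + x(2)*(-25) = 51 - 10*(-25) = 51 + 250 = 301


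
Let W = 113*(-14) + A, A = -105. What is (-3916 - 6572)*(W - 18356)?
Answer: 210210984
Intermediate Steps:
W = -1687 (W = 113*(-14) - 105 = -1582 - 105 = -1687)
(-3916 - 6572)*(W - 18356) = (-3916 - 6572)*(-1687 - 18356) = -10488*(-20043) = 210210984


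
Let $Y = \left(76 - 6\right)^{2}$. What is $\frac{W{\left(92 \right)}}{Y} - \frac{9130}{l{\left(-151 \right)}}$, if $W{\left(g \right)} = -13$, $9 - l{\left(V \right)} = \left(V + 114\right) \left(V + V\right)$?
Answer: $\frac{115823}{142100} \approx 0.81508$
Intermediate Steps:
$l{\left(V \right)} = 9 - 2 V \left(114 + V\right)$ ($l{\left(V \right)} = 9 - \left(V + 114\right) \left(V + V\right) = 9 - \left(114 + V\right) 2 V = 9 - 2 V \left(114 + V\right)$)
$Y = 4900$ ($Y = 70^{2} = 4900$)
$\frac{W{\left(92 \right)}}{Y} - \frac{9130}{l{\left(-151 \right)}} = - \frac{13}{4900} - \frac{9130}{9 - -34428 - 2 \left(-151\right)^{2}} = \left(-13\right) \frac{1}{4900} - \frac{9130}{9 + 34428 - 45602} = - \frac{13}{4900} - \frac{9130}{9 + 34428 - 45602} = - \frac{13}{4900} - \frac{9130}{-11165} = - \frac{13}{4900} - - \frac{166}{203} = - \frac{13}{4900} + \frac{166}{203} = \frac{115823}{142100}$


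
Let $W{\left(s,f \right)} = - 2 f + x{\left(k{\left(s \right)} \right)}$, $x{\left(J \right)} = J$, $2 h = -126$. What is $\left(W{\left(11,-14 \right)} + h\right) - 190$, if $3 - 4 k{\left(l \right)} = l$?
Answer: $-227$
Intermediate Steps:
$h = -63$ ($h = \frac{1}{2} \left(-126\right) = -63$)
$k{\left(l \right)} = \frac{3}{4} - \frac{l}{4}$
$W{\left(s,f \right)} = \frac{3}{4} - 2 f - \frac{s}{4}$ ($W{\left(s,f \right)} = - 2 f - \left(- \frac{3}{4} + \frac{s}{4}\right) = \frac{3}{4} - 2 f - \frac{s}{4}$)
$\left(W{\left(11,-14 \right)} + h\right) - 190 = \left(\left(\frac{3}{4} - -28 - \frac{11}{4}\right) - 63\right) - 190 = \left(\left(\frac{3}{4} + 28 - \frac{11}{4}\right) - 63\right) - 190 = \left(26 - 63\right) - 190 = -37 - 190 = -227$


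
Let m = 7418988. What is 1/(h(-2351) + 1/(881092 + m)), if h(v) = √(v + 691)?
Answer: 8300080/114359604490624001 - 137782656012800*I*√415/114359604490624001 ≈ 7.2579e-11 - 0.024544*I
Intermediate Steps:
h(v) = √(691 + v)
1/(h(-2351) + 1/(881092 + m)) = 1/(√(691 - 2351) + 1/(881092 + 7418988)) = 1/(√(-1660) + 1/8300080) = 1/(2*I*√415 + 1/8300080) = 1/(1/8300080 + 2*I*√415)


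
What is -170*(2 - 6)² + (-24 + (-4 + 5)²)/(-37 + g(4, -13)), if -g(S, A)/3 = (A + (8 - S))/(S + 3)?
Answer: -630879/232 ≈ -2719.3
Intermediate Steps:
g(S, A) = -3*(8 + A - S)/(3 + S) (g(S, A) = -3*(A + (8 - S))/(S + 3) = -3*(8 + A - S)/(3 + S))
-170*(2 - 6)² + (-24 + (-4 + 5)²)/(-37 + g(4, -13)) = -170*(2 - 6)² + (-24 + (-4 + 5)²)/(-37 + 3*(-8 + 4 - 1*(-13))/(3 + 4)) = -170*(-4)² + (-24 + 1²)/(-37 + 3*(-8 + 4 + 13)/7) = -170*16 + (-24 + 1)/(-37 + 3*(⅐)*9) = -2720 - 23/(-37 + 27/7) = -2720 - 23/(-232/7) = -2720 - 23*(-7/232) = -2720 + 161/232 = -630879/232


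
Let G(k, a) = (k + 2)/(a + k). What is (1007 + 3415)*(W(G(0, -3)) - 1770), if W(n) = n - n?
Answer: -7826940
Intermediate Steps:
G(k, a) = (2 + k)/(a + k)
W(n) = 0
(1007 + 3415)*(W(G(0, -3)) - 1770) = (1007 + 3415)*(0 - 1770) = 4422*(-1770) = -7826940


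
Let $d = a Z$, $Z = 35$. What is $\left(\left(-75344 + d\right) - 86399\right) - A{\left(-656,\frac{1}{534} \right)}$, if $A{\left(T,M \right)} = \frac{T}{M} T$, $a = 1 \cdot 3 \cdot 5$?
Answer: $-229960642$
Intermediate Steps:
$a = 15$ ($a = 3 \cdot 5 = 15$)
$A{\left(T,M \right)} = \frac{T^{2}}{M}$
$d = 525$ ($d = 15 \cdot 35 = 525$)
$\left(\left(-75344 + d\right) - 86399\right) - A{\left(-656,\frac{1}{534} \right)} = \left(\left(-75344 + 525\right) - 86399\right) - \frac{\left(-656\right)^{2}}{\frac{1}{534}} = \left(-74819 - 86399\right) - \frac{1}{\frac{1}{534}} \cdot 430336 = -161218 - 534 \cdot 430336 = -161218 - 229799424 = -229960642$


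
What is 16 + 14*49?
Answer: 702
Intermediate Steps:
16 + 14*49 = 16 + 686 = 702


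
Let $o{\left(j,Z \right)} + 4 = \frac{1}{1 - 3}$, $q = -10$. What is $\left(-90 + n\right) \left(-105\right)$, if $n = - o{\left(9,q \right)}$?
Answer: $\frac{17955}{2} \approx 8977.5$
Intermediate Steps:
$o{\left(j,Z \right)} = - \frac{9}{2}$ ($o{\left(j,Z \right)} = -4 + \frac{1}{1 - 3} = -4 + \frac{1}{-2} = -4 - \frac{1}{2} = - \frac{9}{2}$)
$n = \frac{9}{2}$ ($n = \left(-1\right) \left(- \frac{9}{2}\right) = \frac{9}{2} \approx 4.5$)
$\left(-90 + n\right) \left(-105\right) = \left(-90 + \frac{9}{2}\right) \left(-105\right) = \left(- \frac{171}{2}\right) \left(-105\right) = \frac{17955}{2}$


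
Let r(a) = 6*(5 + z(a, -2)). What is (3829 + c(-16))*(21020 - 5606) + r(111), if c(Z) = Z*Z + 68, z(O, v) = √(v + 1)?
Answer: 64014372 + 6*I ≈ 6.4014e+7 + 6.0*I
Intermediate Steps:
z(O, v) = √(1 + v)
c(Z) = 68 + Z² (c(Z) = Z² + 68 = 68 + Z²)
r(a) = 30 + 6*I (r(a) = 6*(5 + √(1 - 2)) = 6*(5 + √(-1)) = 6*(5 + I) = 30 + 6*I)
(3829 + c(-16))*(21020 - 5606) + r(111) = (3829 + (68 + (-16)²))*(21020 - 5606) + (30 + 6*I) = (3829 + (68 + 256))*15414 + (30 + 6*I) = (3829 + 324)*15414 + (30 + 6*I) = 4153*15414 + (30 + 6*I) = 64014342 + (30 + 6*I) = 64014372 + 6*I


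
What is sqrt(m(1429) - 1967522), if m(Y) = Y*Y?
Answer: sqrt(74519) ≈ 272.98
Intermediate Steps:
m(Y) = Y**2
sqrt(m(1429) - 1967522) = sqrt(1429**2 - 1967522) = sqrt(2042041 - 1967522) = sqrt(74519)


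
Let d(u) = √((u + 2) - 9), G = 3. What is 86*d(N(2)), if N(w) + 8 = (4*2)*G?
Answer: 258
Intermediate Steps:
N(w) = 16 (N(w) = -8 + (4*2)*3 = -8 + 8*3 = -8 + 24 = 16)
d(u) = √(-7 + u) (d(u) = √((2 + u) - 9) = √(-7 + u))
86*d(N(2)) = 86*√(-7 + 16) = 86*√9 = 86*3 = 258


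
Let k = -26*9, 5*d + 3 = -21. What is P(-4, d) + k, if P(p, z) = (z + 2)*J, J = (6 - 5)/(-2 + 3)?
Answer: -1184/5 ≈ -236.80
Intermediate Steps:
d = -24/5 (d = -3/5 + (1/5)*(-21) = -3/5 - 21/5 = -24/5 ≈ -4.8000)
J = 1 (J = 1/1 = 1*1 = 1)
k = -234
P(p, z) = 2 + z (P(p, z) = (z + 2)*1 = (2 + z)*1 = 2 + z)
P(-4, d) + k = (2 - 24/5) - 234 = -14/5 - 234 = -1184/5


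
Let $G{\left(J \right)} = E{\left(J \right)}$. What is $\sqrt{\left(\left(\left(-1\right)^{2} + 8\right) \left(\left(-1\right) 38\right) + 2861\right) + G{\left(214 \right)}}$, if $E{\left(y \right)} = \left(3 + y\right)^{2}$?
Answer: $6 \sqrt{1378} \approx 222.73$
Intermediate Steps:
$G{\left(J \right)} = \left(3 + J\right)^{2}$
$\sqrt{\left(\left(\left(-1\right)^{2} + 8\right) \left(\left(-1\right) 38\right) + 2861\right) + G{\left(214 \right)}} = \sqrt{\left(\left(\left(-1\right)^{2} + 8\right) \left(\left(-1\right) 38\right) + 2861\right) + \left(3 + 214\right)^{2}} = \sqrt{\left(\left(1 + 8\right) \left(-38\right) + 2861\right) + 217^{2}} = \sqrt{\left(9 \left(-38\right) + 2861\right) + 47089} = \sqrt{\left(-342 + 2861\right) + 47089} = \sqrt{2519 + 47089} = \sqrt{49608} = 6 \sqrt{1378}$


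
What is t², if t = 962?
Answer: 925444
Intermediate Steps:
t² = 962² = 925444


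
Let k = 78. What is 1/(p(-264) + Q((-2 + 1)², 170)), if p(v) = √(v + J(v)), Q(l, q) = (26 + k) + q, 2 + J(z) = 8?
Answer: 137/37667 - I*√258/75334 ≈ 0.0036371 - 0.00021322*I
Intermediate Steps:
J(z) = 6 (J(z) = -2 + 8 = 6)
Q(l, q) = 104 + q (Q(l, q) = (26 + 78) + q = 104 + q)
p(v) = √(6 + v) (p(v) = √(v + 6) = √(6 + v))
1/(p(-264) + Q((-2 + 1)², 170)) = 1/(√(6 - 264) + (104 + 170)) = 1/(√(-258) + 274) = 1/(I*√258 + 274) = 1/(274 + I*√258)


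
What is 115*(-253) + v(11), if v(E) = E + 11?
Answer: -29073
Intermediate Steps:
v(E) = 11 + E
115*(-253) + v(11) = 115*(-253) + (11 + 11) = -29095 + 22 = -29073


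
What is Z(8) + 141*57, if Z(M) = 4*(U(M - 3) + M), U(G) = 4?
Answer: 8085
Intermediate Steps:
Z(M) = 16 + 4*M (Z(M) = 4*(4 + M) = 16 + 4*M)
Z(8) + 141*57 = (16 + 4*8) + 141*57 = (16 + 32) + 8037 = 48 + 8037 = 8085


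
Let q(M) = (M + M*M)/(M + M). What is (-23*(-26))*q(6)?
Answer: 2093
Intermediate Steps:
q(M) = (M + M²)/(2*M) (q(M) = (M + M²)/((2*M)) = (M + M²)*(1/(2*M)) = (M + M²)/(2*M))
(-23*(-26))*q(6) = (-23*(-26))*(½ + (½)*6) = 598*(½ + 3) = 598*(7/2) = 2093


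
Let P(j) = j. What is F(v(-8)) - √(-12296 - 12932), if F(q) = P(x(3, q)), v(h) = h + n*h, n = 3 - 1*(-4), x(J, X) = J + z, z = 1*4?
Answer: 7 - 2*I*√6307 ≈ 7.0 - 158.83*I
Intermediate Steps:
z = 4
x(J, X) = 4 + J (x(J, X) = J + 4 = 4 + J)
n = 7 (n = 3 + 4 = 7)
v(h) = 8*h (v(h) = h + 7*h = 8*h)
F(q) = 7 (F(q) = 4 + 3 = 7)
F(v(-8)) - √(-12296 - 12932) = 7 - √(-12296 - 12932) = 7 - √(-25228) = 7 - 2*I*√6307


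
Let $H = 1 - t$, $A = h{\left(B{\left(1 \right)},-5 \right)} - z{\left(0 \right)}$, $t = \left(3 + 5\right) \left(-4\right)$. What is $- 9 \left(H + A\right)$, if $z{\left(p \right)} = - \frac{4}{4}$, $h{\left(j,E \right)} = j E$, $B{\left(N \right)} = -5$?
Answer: $-531$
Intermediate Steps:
$h{\left(j,E \right)} = E j$
$t = -32$ ($t = 8 \left(-4\right) = -32$)
$z{\left(p \right)} = -1$ ($z{\left(p \right)} = \left(-4\right) \frac{1}{4} = -1$)
$A = 26$ ($A = \left(-5\right) \left(-5\right) - -1 = 25 + 1 = 26$)
$H = 33$ ($H = 1 - -32 = 1 + 32 = 33$)
$- 9 \left(H + A\right) = - 9 \left(33 + 26\right) = \left(-9\right) 59 = -531$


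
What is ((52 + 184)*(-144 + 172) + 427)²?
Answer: 49491225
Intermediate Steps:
((52 + 184)*(-144 + 172) + 427)² = (236*28 + 427)² = (6608 + 427)² = 7035² = 49491225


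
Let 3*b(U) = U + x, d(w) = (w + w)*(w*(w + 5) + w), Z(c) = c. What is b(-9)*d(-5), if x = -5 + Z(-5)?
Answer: -950/3 ≈ -316.67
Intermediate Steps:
d(w) = 2*w*(w + w*(5 + w)) (d(w) = (2*w)*(w*(5 + w) + w) = (2*w)*(w + w*(5 + w)) = 2*w*(w + w*(5 + w)))
x = -10 (x = -5 - 5 = -10)
b(U) = -10/3 + U/3 (b(U) = (U - 10)/3 = (-10 + U)/3 = -10/3 + U/3)
b(-9)*d(-5) = (-10/3 + (⅓)*(-9))*(2*(-5)²*(6 - 5)) = (-10/3 - 3)*(2*25*1) = -19/3*50 = -950/3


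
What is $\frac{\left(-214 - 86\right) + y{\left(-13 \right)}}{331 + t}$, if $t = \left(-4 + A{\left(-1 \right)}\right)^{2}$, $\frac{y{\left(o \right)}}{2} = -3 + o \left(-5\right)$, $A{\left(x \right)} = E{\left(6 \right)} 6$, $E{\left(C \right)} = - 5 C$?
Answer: $- \frac{176}{34187} \approx -0.0051482$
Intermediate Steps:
$A{\left(x \right)} = -180$ ($A{\left(x \right)} = \left(-5\right) 6 \cdot 6 = \left(-30\right) 6 = -180$)
$y{\left(o \right)} = -6 - 10 o$ ($y{\left(o \right)} = 2 \left(-3 + o \left(-5\right)\right) = 2 \left(-3 - 5 o\right) = -6 - 10 o$)
$t = 33856$ ($t = \left(-4 - 180\right)^{2} = \left(-184\right)^{2} = 33856$)
$\frac{\left(-214 - 86\right) + y{\left(-13 \right)}}{331 + t} = \frac{\left(-214 - 86\right) - -124}{331 + 33856} = \frac{\left(-214 - 86\right) + \left(-6 + 130\right)}{34187} = \left(-300 + 124\right) \frac{1}{34187} = \left(-176\right) \frac{1}{34187} = - \frac{176}{34187}$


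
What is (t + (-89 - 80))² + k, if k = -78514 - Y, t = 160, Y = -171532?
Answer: 93099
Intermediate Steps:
k = 93018 (k = -78514 - 1*(-171532) = -78514 + 171532 = 93018)
(t + (-89 - 80))² + k = (160 + (-89 - 80))² + 93018 = (160 - 169)² + 93018 = (-9)² + 93018 = 81 + 93018 = 93099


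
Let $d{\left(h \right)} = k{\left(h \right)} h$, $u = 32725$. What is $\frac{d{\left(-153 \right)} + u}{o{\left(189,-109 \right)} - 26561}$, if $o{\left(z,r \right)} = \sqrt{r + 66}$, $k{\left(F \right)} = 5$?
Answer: $- \frac{212222390}{176371691} - \frac{7990 i \sqrt{43}}{176371691} \approx -1.2033 - 0.00029707 i$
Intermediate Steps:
$o{\left(z,r \right)} = \sqrt{66 + r}$
$d{\left(h \right)} = 5 h$
$\frac{d{\left(-153 \right)} + u}{o{\left(189,-109 \right)} - 26561} = \frac{5 \left(-153\right) + 32725}{\sqrt{66 - 109} - 26561} = \frac{-765 + 32725}{\sqrt{-43} - 26561} = \frac{31960}{i \sqrt{43} - 26561} = \frac{31960}{-26561 + i \sqrt{43}}$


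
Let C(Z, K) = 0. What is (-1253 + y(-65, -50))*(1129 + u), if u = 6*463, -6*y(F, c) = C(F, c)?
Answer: -4895471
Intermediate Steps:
y(F, c) = 0 (y(F, c) = -⅙*0 = 0)
u = 2778
(-1253 + y(-65, -50))*(1129 + u) = (-1253 + 0)*(1129 + 2778) = -1253*3907 = -4895471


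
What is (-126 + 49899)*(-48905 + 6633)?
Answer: -2104004256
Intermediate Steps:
(-126 + 49899)*(-48905 + 6633) = 49773*(-42272) = -2104004256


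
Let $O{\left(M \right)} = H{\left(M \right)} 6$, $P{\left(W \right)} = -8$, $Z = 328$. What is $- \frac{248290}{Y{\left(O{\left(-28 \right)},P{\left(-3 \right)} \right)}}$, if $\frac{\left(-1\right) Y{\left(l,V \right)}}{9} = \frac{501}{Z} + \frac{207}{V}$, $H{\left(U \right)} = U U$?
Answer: $- \frac{40719560}{35937} \approx -1133.1$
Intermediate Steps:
$H{\left(U \right)} = U^{2}$
$O{\left(M \right)} = 6 M^{2}$ ($O{\left(M \right)} = M^{2} \cdot 6 = 6 M^{2}$)
$Y{\left(l,V \right)} = - \frac{4509}{328} - \frac{1863}{V}$ ($Y{\left(l,V \right)} = - 9 \left(\frac{501}{328} + \frac{207}{V}\right) = - \frac{4509}{328} - \frac{1863}{V}$)
$- \frac{248290}{Y{\left(O{\left(-28 \right)},P{\left(-3 \right)} \right)}} = - \frac{248290}{- \frac{4509}{328} - \frac{1863}{-8}} = - \frac{248290}{- \frac{4509}{328} - - \frac{1863}{8}} = - \frac{248290}{- \frac{4509}{328} + \frac{1863}{8}} = - \frac{248290}{\frac{35937}{164}} = \left(-248290\right) \frac{164}{35937} = - \frac{40719560}{35937}$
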